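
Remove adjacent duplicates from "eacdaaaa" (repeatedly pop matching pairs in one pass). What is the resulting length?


Input: eacdaaaa
Stack-based adjacent duplicate removal:
  Read 'e': push. Stack: e
  Read 'a': push. Stack: ea
  Read 'c': push. Stack: eac
  Read 'd': push. Stack: eacd
  Read 'a': push. Stack: eacda
  Read 'a': matches stack top 'a' => pop. Stack: eacd
  Read 'a': push. Stack: eacda
  Read 'a': matches stack top 'a' => pop. Stack: eacd
Final stack: "eacd" (length 4)

4


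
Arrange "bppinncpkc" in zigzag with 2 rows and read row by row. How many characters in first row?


Zigzag "bppinncpkc" into 2 rows:
Placing characters:
  'b' => row 0
  'p' => row 1
  'p' => row 0
  'i' => row 1
  'n' => row 0
  'n' => row 1
  'c' => row 0
  'p' => row 1
  'k' => row 0
  'c' => row 1
Rows:
  Row 0: "bpnck"
  Row 1: "pinpc"
First row length: 5

5


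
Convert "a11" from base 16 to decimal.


Input: "a11" in base 16
Positional expansion:
  Digit 'a' (value 10) x 16^2 = 2560
  Digit '1' (value 1) x 16^1 = 16
  Digit '1' (value 1) x 16^0 = 1
Sum = 2577

2577


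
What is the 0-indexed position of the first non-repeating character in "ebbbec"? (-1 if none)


Input: ebbbec
Character frequencies:
  'b': 3
  'c': 1
  'e': 2
Scanning left to right for freq == 1:
  Position 0 ('e'): freq=2, skip
  Position 1 ('b'): freq=3, skip
  Position 2 ('b'): freq=3, skip
  Position 3 ('b'): freq=3, skip
  Position 4 ('e'): freq=2, skip
  Position 5 ('c'): unique! => answer = 5

5


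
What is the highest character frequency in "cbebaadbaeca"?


Input: cbebaadbaeca
Character counts:
  'a': 4
  'b': 3
  'c': 2
  'd': 1
  'e': 2
Maximum frequency: 4

4


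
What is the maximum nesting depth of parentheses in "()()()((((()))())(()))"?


Input: "()()()((((()))())(()))"
Tracking depth:
  Position 0 '(': depth becomes 1
  Position 1 ')': depth becomes 0
  Position 2 '(': depth becomes 1
  Position 3 ')': depth becomes 0
  Position 4 '(': depth becomes 1
  Position 5 ')': depth becomes 0
  Position 6 '(': depth becomes 1
  Position 7 '(': depth becomes 2
  Position 8 '(': depth becomes 3
  Position 9 '(': depth becomes 4
  Position 10 '(': depth becomes 5
  Position 11 ')': depth becomes 4
  Position 12 ')': depth becomes 3
  Position 13 ')': depth becomes 2
  Position 14 '(': depth becomes 3
  Position 15 ')': depth becomes 2
  Position 16 ')': depth becomes 1
  Position 17 '(': depth becomes 2
  Position 18 '(': depth becomes 3
  Position 19 ')': depth becomes 2
  Position 20 ')': depth becomes 1
  Position 21 ')': depth becomes 0
Maximum depth reached: 5

5


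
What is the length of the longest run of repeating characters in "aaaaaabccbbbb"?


Input: "aaaaaabccbbbb"
Scanning for longest run:
  Position 1 ('a'): continues run of 'a', length=2
  Position 2 ('a'): continues run of 'a', length=3
  Position 3 ('a'): continues run of 'a', length=4
  Position 4 ('a'): continues run of 'a', length=5
  Position 5 ('a'): continues run of 'a', length=6
  Position 6 ('b'): new char, reset run to 1
  Position 7 ('c'): new char, reset run to 1
  Position 8 ('c'): continues run of 'c', length=2
  Position 9 ('b'): new char, reset run to 1
  Position 10 ('b'): continues run of 'b', length=2
  Position 11 ('b'): continues run of 'b', length=3
  Position 12 ('b'): continues run of 'b', length=4
Longest run: 'a' with length 6

6


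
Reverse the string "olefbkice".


Input: olefbkice
Reading characters right to left:
  Position 8: 'e'
  Position 7: 'c'
  Position 6: 'i'
  Position 5: 'k'
  Position 4: 'b'
  Position 3: 'f'
  Position 2: 'e'
  Position 1: 'l'
  Position 0: 'o'
Reversed: ecikbfelo

ecikbfelo


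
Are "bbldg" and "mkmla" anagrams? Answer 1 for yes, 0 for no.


Strings: "bbldg", "mkmla"
Sorted first:  bbdgl
Sorted second: aklmm
Differ at position 0: 'b' vs 'a' => not anagrams

0


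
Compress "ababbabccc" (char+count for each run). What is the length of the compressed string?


Input: ababbabccc
Runs:
  'a' x 1 => "a1"
  'b' x 1 => "b1"
  'a' x 1 => "a1"
  'b' x 2 => "b2"
  'a' x 1 => "a1"
  'b' x 1 => "b1"
  'c' x 3 => "c3"
Compressed: "a1b1a1b2a1b1c3"
Compressed length: 14

14


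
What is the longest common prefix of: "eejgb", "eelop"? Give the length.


Words: eejgb, eelop
  Position 0: all 'e' => match
  Position 1: all 'e' => match
  Position 2: ('j', 'l') => mismatch, stop
LCP = "ee" (length 2)

2


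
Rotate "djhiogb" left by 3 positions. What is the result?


Input: "djhiogb", rotate left by 3
First 3 characters: "djh"
Remaining characters: "iogb"
Concatenate remaining + first: "iogb" + "djh" = "iogbdjh"

iogbdjh


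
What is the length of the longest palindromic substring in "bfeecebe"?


Input: "bfeecebe"
Checking substrings for palindromes:
  [3:6] "ece" (len 3) => palindrome
  [5:8] "ebe" (len 3) => palindrome
  [2:4] "ee" (len 2) => palindrome
Longest palindromic substring: "ece" with length 3

3


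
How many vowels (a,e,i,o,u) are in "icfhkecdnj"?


Input: icfhkecdnj
Checking each character:
  'i' at position 0: vowel (running total: 1)
  'c' at position 1: consonant
  'f' at position 2: consonant
  'h' at position 3: consonant
  'k' at position 4: consonant
  'e' at position 5: vowel (running total: 2)
  'c' at position 6: consonant
  'd' at position 7: consonant
  'n' at position 8: consonant
  'j' at position 9: consonant
Total vowels: 2

2


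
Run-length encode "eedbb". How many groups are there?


Input: eedbb
Scanning for consecutive runs:
  Group 1: 'e' x 2 (positions 0-1)
  Group 2: 'd' x 1 (positions 2-2)
  Group 3: 'b' x 2 (positions 3-4)
Total groups: 3

3


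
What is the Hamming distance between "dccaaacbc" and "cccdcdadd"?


Comparing "dccaaacbc" and "cccdcdadd" position by position:
  Position 0: 'd' vs 'c' => differ
  Position 1: 'c' vs 'c' => same
  Position 2: 'c' vs 'c' => same
  Position 3: 'a' vs 'd' => differ
  Position 4: 'a' vs 'c' => differ
  Position 5: 'a' vs 'd' => differ
  Position 6: 'c' vs 'a' => differ
  Position 7: 'b' vs 'd' => differ
  Position 8: 'c' vs 'd' => differ
Total differences (Hamming distance): 7

7


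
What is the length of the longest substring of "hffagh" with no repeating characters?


Input: "hffagh"
Sliding window (track last position of each char):
  Position 0 ('h'): window [0,0] length 1 -- new best
  Position 1 ('f'): window [0,1] length 2 -- new best
  Position 2 ('f'): repeat (last at 1), move window start to 2
  Position 2 ('f'): window [2,2] length 1
  Position 3 ('a'): window [2,3] length 2
  Position 4 ('g'): window [2,4] length 3 -- new best
  Position 5 ('h'): window [2,5] length 4 -- new best
Longest substring with no repeats: "fagh" with length 4

4


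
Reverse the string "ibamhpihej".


Input: ibamhpihej
Reading characters right to left:
  Position 9: 'j'
  Position 8: 'e'
  Position 7: 'h'
  Position 6: 'i'
  Position 5: 'p'
  Position 4: 'h'
  Position 3: 'm'
  Position 2: 'a'
  Position 1: 'b'
  Position 0: 'i'
Reversed: jehiphmabi

jehiphmabi


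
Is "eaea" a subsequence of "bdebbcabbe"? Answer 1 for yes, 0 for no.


Check if "eaea" is a subsequence of "bdebbcabbe"
Greedy scan:
  Position 0 ('b'): no match needed
  Position 1 ('d'): no match needed
  Position 2 ('e'): matches sub[0] = 'e'
  Position 3 ('b'): no match needed
  Position 4 ('b'): no match needed
  Position 5 ('c'): no match needed
  Position 6 ('a'): matches sub[1] = 'a'
  Position 7 ('b'): no match needed
  Position 8 ('b'): no match needed
  Position 9 ('e'): matches sub[2] = 'e'
Only matched 3/4 characters => not a subsequence

0


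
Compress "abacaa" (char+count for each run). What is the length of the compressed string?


Input: abacaa
Runs:
  'a' x 1 => "a1"
  'b' x 1 => "b1"
  'a' x 1 => "a1"
  'c' x 1 => "c1"
  'a' x 2 => "a2"
Compressed: "a1b1a1c1a2"
Compressed length: 10

10


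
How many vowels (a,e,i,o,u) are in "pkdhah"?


Input: pkdhah
Checking each character:
  'p' at position 0: consonant
  'k' at position 1: consonant
  'd' at position 2: consonant
  'h' at position 3: consonant
  'a' at position 4: vowel (running total: 1)
  'h' at position 5: consonant
Total vowels: 1

1


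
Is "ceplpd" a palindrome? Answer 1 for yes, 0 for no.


Input: ceplpd
Reversed: dplpec
  Compare pos 0 ('c') with pos 5 ('d'): MISMATCH
  Compare pos 1 ('e') with pos 4 ('p'): MISMATCH
  Compare pos 2 ('p') with pos 3 ('l'): MISMATCH
Result: not a palindrome

0


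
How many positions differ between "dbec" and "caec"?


Comparing "dbec" and "caec" position by position:
  Position 0: 'd' vs 'c' => DIFFER
  Position 1: 'b' vs 'a' => DIFFER
  Position 2: 'e' vs 'e' => same
  Position 3: 'c' vs 'c' => same
Positions that differ: 2

2


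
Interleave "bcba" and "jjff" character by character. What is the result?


Interleaving "bcba" and "jjff":
  Position 0: 'b' from first, 'j' from second => "bj"
  Position 1: 'c' from first, 'j' from second => "cj"
  Position 2: 'b' from first, 'f' from second => "bf"
  Position 3: 'a' from first, 'f' from second => "af"
Result: bjcjbfaf

bjcjbfaf


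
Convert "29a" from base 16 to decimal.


Input: "29a" in base 16
Positional expansion:
  Digit '2' (value 2) x 16^2 = 512
  Digit '9' (value 9) x 16^1 = 144
  Digit 'a' (value 10) x 16^0 = 10
Sum = 666

666


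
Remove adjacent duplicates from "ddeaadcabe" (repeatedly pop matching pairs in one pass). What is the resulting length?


Input: ddeaadcabe
Stack-based adjacent duplicate removal:
  Read 'd': push. Stack: d
  Read 'd': matches stack top 'd' => pop. Stack: (empty)
  Read 'e': push. Stack: e
  Read 'a': push. Stack: ea
  Read 'a': matches stack top 'a' => pop. Stack: e
  Read 'd': push. Stack: ed
  Read 'c': push. Stack: edc
  Read 'a': push. Stack: edca
  Read 'b': push. Stack: edcab
  Read 'e': push. Stack: edcabe
Final stack: "edcabe" (length 6)

6


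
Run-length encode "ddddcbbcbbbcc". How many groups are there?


Input: ddddcbbcbbbcc
Scanning for consecutive runs:
  Group 1: 'd' x 4 (positions 0-3)
  Group 2: 'c' x 1 (positions 4-4)
  Group 3: 'b' x 2 (positions 5-6)
  Group 4: 'c' x 1 (positions 7-7)
  Group 5: 'b' x 3 (positions 8-10)
  Group 6: 'c' x 2 (positions 11-12)
Total groups: 6

6


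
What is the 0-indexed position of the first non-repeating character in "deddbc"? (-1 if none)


Input: deddbc
Character frequencies:
  'b': 1
  'c': 1
  'd': 3
  'e': 1
Scanning left to right for freq == 1:
  Position 0 ('d'): freq=3, skip
  Position 1 ('e'): unique! => answer = 1

1


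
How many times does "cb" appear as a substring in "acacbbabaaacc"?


Searching for "cb" in "acacbbabaaacc"
Scanning each position:
  Position 0: "ac" => no
  Position 1: "ca" => no
  Position 2: "ac" => no
  Position 3: "cb" => MATCH
  Position 4: "bb" => no
  Position 5: "ba" => no
  Position 6: "ab" => no
  Position 7: "ba" => no
  Position 8: "aa" => no
  Position 9: "aa" => no
  Position 10: "ac" => no
  Position 11: "cc" => no
Total occurrences: 1

1


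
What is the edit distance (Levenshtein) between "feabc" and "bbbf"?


Computing edit distance: "feabc" -> "bbbf"
DP table:
           b    b    b    f
      0    1    2    3    4
  f   1    1    2    3    3
  e   2    2    2    3    4
  a   3    3    3    3    4
  b   4    3    3    3    4
  c   5    4    4    4    4
Edit distance = dp[5][4] = 4

4


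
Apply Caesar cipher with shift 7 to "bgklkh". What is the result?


Caesar cipher: shift "bgklkh" by 7
  'b' (pos 1) + 7 = pos 8 = 'i'
  'g' (pos 6) + 7 = pos 13 = 'n'
  'k' (pos 10) + 7 = pos 17 = 'r'
  'l' (pos 11) + 7 = pos 18 = 's'
  'k' (pos 10) + 7 = pos 17 = 'r'
  'h' (pos 7) + 7 = pos 14 = 'o'
Result: inrsro

inrsro


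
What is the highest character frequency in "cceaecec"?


Input: cceaecec
Character counts:
  'a': 1
  'c': 4
  'e': 3
Maximum frequency: 4

4


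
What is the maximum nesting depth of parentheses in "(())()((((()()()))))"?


Input: "(())()((((()()()))))"
Tracking depth:
  Position 0 '(': depth becomes 1
  Position 1 '(': depth becomes 2
  Position 2 ')': depth becomes 1
  Position 3 ')': depth becomes 0
  Position 4 '(': depth becomes 1
  Position 5 ')': depth becomes 0
  Position 6 '(': depth becomes 1
  Position 7 '(': depth becomes 2
  Position 8 '(': depth becomes 3
  Position 9 '(': depth becomes 4
  Position 10 '(': depth becomes 5
  Position 11 ')': depth becomes 4
  Position 12 '(': depth becomes 5
  Position 13 ')': depth becomes 4
  Position 14 '(': depth becomes 5
  Position 15 ')': depth becomes 4
  Position 16 ')': depth becomes 3
  Position 17 ')': depth becomes 2
  Position 18 ')': depth becomes 1
  Position 19 ')': depth becomes 0
Maximum depth reached: 5

5


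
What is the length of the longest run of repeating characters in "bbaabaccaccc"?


Input: "bbaabaccaccc"
Scanning for longest run:
  Position 1 ('b'): continues run of 'b', length=2
  Position 2 ('a'): new char, reset run to 1
  Position 3 ('a'): continues run of 'a', length=2
  Position 4 ('b'): new char, reset run to 1
  Position 5 ('a'): new char, reset run to 1
  Position 6 ('c'): new char, reset run to 1
  Position 7 ('c'): continues run of 'c', length=2
  Position 8 ('a'): new char, reset run to 1
  Position 9 ('c'): new char, reset run to 1
  Position 10 ('c'): continues run of 'c', length=2
  Position 11 ('c'): continues run of 'c', length=3
Longest run: 'c' with length 3

3


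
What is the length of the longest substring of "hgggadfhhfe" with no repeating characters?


Input: "hgggadfhhfe"
Sliding window (track last position of each char):
  Position 0 ('h'): window [0,0] length 1 -- new best
  Position 1 ('g'): window [0,1] length 2 -- new best
  Position 2 ('g'): repeat (last at 1), move window start to 2
  Position 2 ('g'): window [2,2] length 1
  Position 3 ('g'): repeat (last at 2), move window start to 3
  Position 3 ('g'): window [3,3] length 1
  Position 4 ('a'): window [3,4] length 2
  Position 5 ('d'): window [3,5] length 3 -- new best
  Position 6 ('f'): window [3,6] length 4 -- new best
  Position 7 ('h'): window [3,7] length 5 -- new best
  Position 8 ('h'): repeat (last at 7), move window start to 8
  Position 8 ('h'): window [8,8] length 1
  Position 9 ('f'): window [8,9] length 2
  Position 10 ('e'): window [8,10] length 3
Longest substring with no repeats: "gadfh" with length 5

5


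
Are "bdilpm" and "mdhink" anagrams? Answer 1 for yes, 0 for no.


Strings: "bdilpm", "mdhink"
Sorted first:  bdilmp
Sorted second: dhikmn
Differ at position 0: 'b' vs 'd' => not anagrams

0


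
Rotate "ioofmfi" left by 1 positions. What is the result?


Input: "ioofmfi", rotate left by 1
First 1 characters: "i"
Remaining characters: "oofmfi"
Concatenate remaining + first: "oofmfi" + "i" = "oofmfii"

oofmfii


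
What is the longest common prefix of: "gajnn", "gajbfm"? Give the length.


Words: gajnn, gajbfm
  Position 0: all 'g' => match
  Position 1: all 'a' => match
  Position 2: all 'j' => match
  Position 3: ('n', 'b') => mismatch, stop
LCP = "gaj" (length 3)

3


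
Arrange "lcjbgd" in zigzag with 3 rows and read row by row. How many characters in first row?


Zigzag "lcjbgd" into 3 rows:
Placing characters:
  'l' => row 0
  'c' => row 1
  'j' => row 2
  'b' => row 1
  'g' => row 0
  'd' => row 1
Rows:
  Row 0: "lg"
  Row 1: "cbd"
  Row 2: "j"
First row length: 2

2


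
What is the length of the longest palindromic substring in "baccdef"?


Input: "baccdef"
Checking substrings for palindromes:
  [2:4] "cc" (len 2) => palindrome
Longest palindromic substring: "cc" with length 2

2


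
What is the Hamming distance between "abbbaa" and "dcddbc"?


Comparing "abbbaa" and "dcddbc" position by position:
  Position 0: 'a' vs 'd' => differ
  Position 1: 'b' vs 'c' => differ
  Position 2: 'b' vs 'd' => differ
  Position 3: 'b' vs 'd' => differ
  Position 4: 'a' vs 'b' => differ
  Position 5: 'a' vs 'c' => differ
Total differences (Hamming distance): 6

6


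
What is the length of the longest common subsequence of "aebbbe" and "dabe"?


LCS of "aebbbe" and "dabe"
DP table:
           d    a    b    e
      0    0    0    0    0
  a   0    0    1    1    1
  e   0    0    1    1    2
  b   0    0    1    2    2
  b   0    0    1    2    2
  b   0    0    1    2    2
  e   0    0    1    2    3
LCS length = dp[6][4] = 3

3


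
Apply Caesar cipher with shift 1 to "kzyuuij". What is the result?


Caesar cipher: shift "kzyuuij" by 1
  'k' (pos 10) + 1 = pos 11 = 'l'
  'z' (pos 25) + 1 = pos 0 = 'a'
  'y' (pos 24) + 1 = pos 25 = 'z'
  'u' (pos 20) + 1 = pos 21 = 'v'
  'u' (pos 20) + 1 = pos 21 = 'v'
  'i' (pos 8) + 1 = pos 9 = 'j'
  'j' (pos 9) + 1 = pos 10 = 'k'
Result: lazvvjk

lazvvjk


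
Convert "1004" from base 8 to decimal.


Input: "1004" in base 8
Positional expansion:
  Digit '1' (value 1) x 8^3 = 512
  Digit '0' (value 0) x 8^2 = 0
  Digit '0' (value 0) x 8^1 = 0
  Digit '4' (value 4) x 8^0 = 4
Sum = 516

516


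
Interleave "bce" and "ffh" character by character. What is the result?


Interleaving "bce" and "ffh":
  Position 0: 'b' from first, 'f' from second => "bf"
  Position 1: 'c' from first, 'f' from second => "cf"
  Position 2: 'e' from first, 'h' from second => "eh"
Result: bfcfeh

bfcfeh


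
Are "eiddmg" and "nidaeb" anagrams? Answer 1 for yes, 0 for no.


Strings: "eiddmg", "nidaeb"
Sorted first:  ddegim
Sorted second: abdein
Differ at position 0: 'd' vs 'a' => not anagrams

0


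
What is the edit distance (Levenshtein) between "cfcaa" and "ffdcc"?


Computing edit distance: "cfcaa" -> "ffdcc"
DP table:
           f    f    d    c    c
      0    1    2    3    4    5
  c   1    1    2    3    3    4
  f   2    1    1    2    3    4
  c   3    2    2    2    2    3
  a   4    3    3    3    3    3
  a   5    4    4    4    4    4
Edit distance = dp[5][5] = 4

4


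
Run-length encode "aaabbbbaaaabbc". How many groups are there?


Input: aaabbbbaaaabbc
Scanning for consecutive runs:
  Group 1: 'a' x 3 (positions 0-2)
  Group 2: 'b' x 4 (positions 3-6)
  Group 3: 'a' x 4 (positions 7-10)
  Group 4: 'b' x 2 (positions 11-12)
  Group 5: 'c' x 1 (positions 13-13)
Total groups: 5

5


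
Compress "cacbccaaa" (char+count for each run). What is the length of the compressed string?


Input: cacbccaaa
Runs:
  'c' x 1 => "c1"
  'a' x 1 => "a1"
  'c' x 1 => "c1"
  'b' x 1 => "b1"
  'c' x 2 => "c2"
  'a' x 3 => "a3"
Compressed: "c1a1c1b1c2a3"
Compressed length: 12

12


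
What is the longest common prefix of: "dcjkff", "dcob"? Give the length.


Words: dcjkff, dcob
  Position 0: all 'd' => match
  Position 1: all 'c' => match
  Position 2: ('j', 'o') => mismatch, stop
LCP = "dc" (length 2)

2


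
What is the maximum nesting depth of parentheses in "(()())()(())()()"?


Input: "(()())()(())()()"
Tracking depth:
  Position 0 '(': depth becomes 1
  Position 1 '(': depth becomes 2
  Position 2 ')': depth becomes 1
  Position 3 '(': depth becomes 2
  Position 4 ')': depth becomes 1
  Position 5 ')': depth becomes 0
  Position 6 '(': depth becomes 1
  Position 7 ')': depth becomes 0
  Position 8 '(': depth becomes 1
  Position 9 '(': depth becomes 2
  Position 10 ')': depth becomes 1
  Position 11 ')': depth becomes 0
  Position 12 '(': depth becomes 1
  Position 13 ')': depth becomes 0
  Position 14 '(': depth becomes 1
  Position 15 ')': depth becomes 0
Maximum depth reached: 2

2


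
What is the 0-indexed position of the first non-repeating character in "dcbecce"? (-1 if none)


Input: dcbecce
Character frequencies:
  'b': 1
  'c': 3
  'd': 1
  'e': 2
Scanning left to right for freq == 1:
  Position 0 ('d'): unique! => answer = 0

0


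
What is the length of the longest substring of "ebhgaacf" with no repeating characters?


Input: "ebhgaacf"
Sliding window (track last position of each char):
  Position 0 ('e'): window [0,0] length 1 -- new best
  Position 1 ('b'): window [0,1] length 2 -- new best
  Position 2 ('h'): window [0,2] length 3 -- new best
  Position 3 ('g'): window [0,3] length 4 -- new best
  Position 4 ('a'): window [0,4] length 5 -- new best
  Position 5 ('a'): repeat (last at 4), move window start to 5
  Position 5 ('a'): window [5,5] length 1
  Position 6 ('c'): window [5,6] length 2
  Position 7 ('f'): window [5,7] length 3
Longest substring with no repeats: "ebhga" with length 5

5


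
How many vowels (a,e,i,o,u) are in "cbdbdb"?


Input: cbdbdb
Checking each character:
  'c' at position 0: consonant
  'b' at position 1: consonant
  'd' at position 2: consonant
  'b' at position 3: consonant
  'd' at position 4: consonant
  'b' at position 5: consonant
Total vowels: 0

0


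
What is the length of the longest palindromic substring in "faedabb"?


Input: "faedabb"
Checking substrings for palindromes:
  [5:7] "bb" (len 2) => palindrome
Longest palindromic substring: "bb" with length 2

2


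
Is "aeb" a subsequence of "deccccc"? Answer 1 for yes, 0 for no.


Check if "aeb" is a subsequence of "deccccc"
Greedy scan:
  Position 0 ('d'): no match needed
  Position 1 ('e'): no match needed
  Position 2 ('c'): no match needed
  Position 3 ('c'): no match needed
  Position 4 ('c'): no match needed
  Position 5 ('c'): no match needed
  Position 6 ('c'): no match needed
Only matched 0/3 characters => not a subsequence

0


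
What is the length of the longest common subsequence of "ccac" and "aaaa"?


LCS of "ccac" and "aaaa"
DP table:
           a    a    a    a
      0    0    0    0    0
  c   0    0    0    0    0
  c   0    0    0    0    0
  a   0    1    1    1    1
  c   0    1    1    1    1
LCS length = dp[4][4] = 1

1


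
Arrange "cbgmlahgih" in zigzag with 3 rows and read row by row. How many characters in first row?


Zigzag "cbgmlahgih" into 3 rows:
Placing characters:
  'c' => row 0
  'b' => row 1
  'g' => row 2
  'm' => row 1
  'l' => row 0
  'a' => row 1
  'h' => row 2
  'g' => row 1
  'i' => row 0
  'h' => row 1
Rows:
  Row 0: "cli"
  Row 1: "bmagh"
  Row 2: "gh"
First row length: 3

3


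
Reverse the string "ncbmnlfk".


Input: ncbmnlfk
Reading characters right to left:
  Position 7: 'k'
  Position 6: 'f'
  Position 5: 'l'
  Position 4: 'n'
  Position 3: 'm'
  Position 2: 'b'
  Position 1: 'c'
  Position 0: 'n'
Reversed: kflnmbcn

kflnmbcn


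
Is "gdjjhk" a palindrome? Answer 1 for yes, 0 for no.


Input: gdjjhk
Reversed: khjjdg
  Compare pos 0 ('g') with pos 5 ('k'): MISMATCH
  Compare pos 1 ('d') with pos 4 ('h'): MISMATCH
  Compare pos 2 ('j') with pos 3 ('j'): match
Result: not a palindrome

0


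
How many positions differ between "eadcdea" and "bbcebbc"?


Comparing "eadcdea" and "bbcebbc" position by position:
  Position 0: 'e' vs 'b' => DIFFER
  Position 1: 'a' vs 'b' => DIFFER
  Position 2: 'd' vs 'c' => DIFFER
  Position 3: 'c' vs 'e' => DIFFER
  Position 4: 'd' vs 'b' => DIFFER
  Position 5: 'e' vs 'b' => DIFFER
  Position 6: 'a' vs 'c' => DIFFER
Positions that differ: 7

7


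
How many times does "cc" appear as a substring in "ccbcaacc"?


Searching for "cc" in "ccbcaacc"
Scanning each position:
  Position 0: "cc" => MATCH
  Position 1: "cb" => no
  Position 2: "bc" => no
  Position 3: "ca" => no
  Position 4: "aa" => no
  Position 5: "ac" => no
  Position 6: "cc" => MATCH
Total occurrences: 2

2


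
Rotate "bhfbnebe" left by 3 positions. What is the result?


Input: "bhfbnebe", rotate left by 3
First 3 characters: "bhf"
Remaining characters: "bnebe"
Concatenate remaining + first: "bnebe" + "bhf" = "bnebebhf"

bnebebhf


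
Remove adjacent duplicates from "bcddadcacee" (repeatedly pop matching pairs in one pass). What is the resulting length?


Input: bcddadcacee
Stack-based adjacent duplicate removal:
  Read 'b': push. Stack: b
  Read 'c': push. Stack: bc
  Read 'd': push. Stack: bcd
  Read 'd': matches stack top 'd' => pop. Stack: bc
  Read 'a': push. Stack: bca
  Read 'd': push. Stack: bcad
  Read 'c': push. Stack: bcadc
  Read 'a': push. Stack: bcadca
  Read 'c': push. Stack: bcadcac
  Read 'e': push. Stack: bcadcace
  Read 'e': matches stack top 'e' => pop. Stack: bcadcac
Final stack: "bcadcac" (length 7)

7


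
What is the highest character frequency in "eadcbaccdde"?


Input: eadcbaccdde
Character counts:
  'a': 2
  'b': 1
  'c': 3
  'd': 3
  'e': 2
Maximum frequency: 3

3


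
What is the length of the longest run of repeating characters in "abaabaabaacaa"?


Input: "abaabaabaacaa"
Scanning for longest run:
  Position 1 ('b'): new char, reset run to 1
  Position 2 ('a'): new char, reset run to 1
  Position 3 ('a'): continues run of 'a', length=2
  Position 4 ('b'): new char, reset run to 1
  Position 5 ('a'): new char, reset run to 1
  Position 6 ('a'): continues run of 'a', length=2
  Position 7 ('b'): new char, reset run to 1
  Position 8 ('a'): new char, reset run to 1
  Position 9 ('a'): continues run of 'a', length=2
  Position 10 ('c'): new char, reset run to 1
  Position 11 ('a'): new char, reset run to 1
  Position 12 ('a'): continues run of 'a', length=2
Longest run: 'a' with length 2

2


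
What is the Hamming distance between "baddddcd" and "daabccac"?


Comparing "baddddcd" and "daabccac" position by position:
  Position 0: 'b' vs 'd' => differ
  Position 1: 'a' vs 'a' => same
  Position 2: 'd' vs 'a' => differ
  Position 3: 'd' vs 'b' => differ
  Position 4: 'd' vs 'c' => differ
  Position 5: 'd' vs 'c' => differ
  Position 6: 'c' vs 'a' => differ
  Position 7: 'd' vs 'c' => differ
Total differences (Hamming distance): 7

7


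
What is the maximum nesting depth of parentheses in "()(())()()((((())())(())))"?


Input: "()(())()()((((())())(())))"
Tracking depth:
  Position 0 '(': depth becomes 1
  Position 1 ')': depth becomes 0
  Position 2 '(': depth becomes 1
  Position 3 '(': depth becomes 2
  Position 4 ')': depth becomes 1
  Position 5 ')': depth becomes 0
  Position 6 '(': depth becomes 1
  Position 7 ')': depth becomes 0
  Position 8 '(': depth becomes 1
  Position 9 ')': depth becomes 0
  Position 10 '(': depth becomes 1
  Position 11 '(': depth becomes 2
  Position 12 '(': depth becomes 3
  Position 13 '(': depth becomes 4
  Position 14 '(': depth becomes 5
  Position 15 ')': depth becomes 4
  Position 16 ')': depth becomes 3
  Position 17 '(': depth becomes 4
  Position 18 ')': depth becomes 3
  Position 19 ')': depth becomes 2
  Position 20 '(': depth becomes 3
  Position 21 '(': depth becomes 4
  Position 22 ')': depth becomes 3
  Position 23 ')': depth becomes 2
  Position 24 ')': depth becomes 1
  Position 25 ')': depth becomes 0
Maximum depth reached: 5

5


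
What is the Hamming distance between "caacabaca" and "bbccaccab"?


Comparing "caacabaca" and "bbccaccab" position by position:
  Position 0: 'c' vs 'b' => differ
  Position 1: 'a' vs 'b' => differ
  Position 2: 'a' vs 'c' => differ
  Position 3: 'c' vs 'c' => same
  Position 4: 'a' vs 'a' => same
  Position 5: 'b' vs 'c' => differ
  Position 6: 'a' vs 'c' => differ
  Position 7: 'c' vs 'a' => differ
  Position 8: 'a' vs 'b' => differ
Total differences (Hamming distance): 7

7


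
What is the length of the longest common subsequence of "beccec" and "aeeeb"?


LCS of "beccec" and "aeeeb"
DP table:
           a    e    e    e    b
      0    0    0    0    0    0
  b   0    0    0    0    0    1
  e   0    0    1    1    1    1
  c   0    0    1    1    1    1
  c   0    0    1    1    1    1
  e   0    0    1    2    2    2
  c   0    0    1    2    2    2
LCS length = dp[6][5] = 2

2


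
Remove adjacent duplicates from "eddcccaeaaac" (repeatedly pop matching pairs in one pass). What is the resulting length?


Input: eddcccaeaaac
Stack-based adjacent duplicate removal:
  Read 'e': push. Stack: e
  Read 'd': push. Stack: ed
  Read 'd': matches stack top 'd' => pop. Stack: e
  Read 'c': push. Stack: ec
  Read 'c': matches stack top 'c' => pop. Stack: e
  Read 'c': push. Stack: ec
  Read 'a': push. Stack: eca
  Read 'e': push. Stack: ecae
  Read 'a': push. Stack: ecaea
  Read 'a': matches stack top 'a' => pop. Stack: ecae
  Read 'a': push. Stack: ecaea
  Read 'c': push. Stack: ecaeac
Final stack: "ecaeac" (length 6)

6


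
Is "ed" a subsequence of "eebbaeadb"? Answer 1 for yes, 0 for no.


Check if "ed" is a subsequence of "eebbaeadb"
Greedy scan:
  Position 0 ('e'): matches sub[0] = 'e'
  Position 1 ('e'): no match needed
  Position 2 ('b'): no match needed
  Position 3 ('b'): no match needed
  Position 4 ('a'): no match needed
  Position 5 ('e'): no match needed
  Position 6 ('a'): no match needed
  Position 7 ('d'): matches sub[1] = 'd'
  Position 8 ('b'): no match needed
All 2 characters matched => is a subsequence

1


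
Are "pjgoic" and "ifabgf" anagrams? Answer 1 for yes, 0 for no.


Strings: "pjgoic", "ifabgf"
Sorted first:  cgijop
Sorted second: abffgi
Differ at position 0: 'c' vs 'a' => not anagrams

0


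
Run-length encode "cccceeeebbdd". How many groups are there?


Input: cccceeeebbdd
Scanning for consecutive runs:
  Group 1: 'c' x 4 (positions 0-3)
  Group 2: 'e' x 4 (positions 4-7)
  Group 3: 'b' x 2 (positions 8-9)
  Group 4: 'd' x 2 (positions 10-11)
Total groups: 4

4


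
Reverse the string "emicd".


Input: emicd
Reading characters right to left:
  Position 4: 'd'
  Position 3: 'c'
  Position 2: 'i'
  Position 1: 'm'
  Position 0: 'e'
Reversed: dcime

dcime


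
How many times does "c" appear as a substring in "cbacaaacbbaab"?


Searching for "c" in "cbacaaacbbaab"
Scanning each position:
  Position 0: "c" => MATCH
  Position 1: "b" => no
  Position 2: "a" => no
  Position 3: "c" => MATCH
  Position 4: "a" => no
  Position 5: "a" => no
  Position 6: "a" => no
  Position 7: "c" => MATCH
  Position 8: "b" => no
  Position 9: "b" => no
  Position 10: "a" => no
  Position 11: "a" => no
  Position 12: "b" => no
Total occurrences: 3

3


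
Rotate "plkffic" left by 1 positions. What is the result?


Input: "plkffic", rotate left by 1
First 1 characters: "p"
Remaining characters: "lkffic"
Concatenate remaining + first: "lkffic" + "p" = "lkfficp"

lkfficp


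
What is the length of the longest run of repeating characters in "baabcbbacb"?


Input: "baabcbbacb"
Scanning for longest run:
  Position 1 ('a'): new char, reset run to 1
  Position 2 ('a'): continues run of 'a', length=2
  Position 3 ('b'): new char, reset run to 1
  Position 4 ('c'): new char, reset run to 1
  Position 5 ('b'): new char, reset run to 1
  Position 6 ('b'): continues run of 'b', length=2
  Position 7 ('a'): new char, reset run to 1
  Position 8 ('c'): new char, reset run to 1
  Position 9 ('b'): new char, reset run to 1
Longest run: 'a' with length 2

2


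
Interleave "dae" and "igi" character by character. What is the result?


Interleaving "dae" and "igi":
  Position 0: 'd' from first, 'i' from second => "di"
  Position 1: 'a' from first, 'g' from second => "ag"
  Position 2: 'e' from first, 'i' from second => "ei"
Result: diagei

diagei


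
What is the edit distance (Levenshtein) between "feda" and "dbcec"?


Computing edit distance: "feda" -> "dbcec"
DP table:
           d    b    c    e    c
      0    1    2    3    4    5
  f   1    1    2    3    4    5
  e   2    2    2    3    3    4
  d   3    2    3    3    4    4
  a   4    3    3    4    4    5
Edit distance = dp[4][5] = 5

5


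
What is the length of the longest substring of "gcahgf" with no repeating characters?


Input: "gcahgf"
Sliding window (track last position of each char):
  Position 0 ('g'): window [0,0] length 1 -- new best
  Position 1 ('c'): window [0,1] length 2 -- new best
  Position 2 ('a'): window [0,2] length 3 -- new best
  Position 3 ('h'): window [0,3] length 4 -- new best
  Position 4 ('g'): repeat (last at 0), move window start to 1
  Position 4 ('g'): window [1,4] length 4
  Position 5 ('f'): window [1,5] length 5 -- new best
Longest substring with no repeats: "cahgf" with length 5

5


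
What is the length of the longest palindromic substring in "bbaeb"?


Input: "bbaeb"
Checking substrings for palindromes:
  [0:2] "bb" (len 2) => palindrome
Longest palindromic substring: "bb" with length 2

2


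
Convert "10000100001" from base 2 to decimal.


Input: "10000100001" in base 2
Positional expansion:
  Digit '1' (value 1) x 2^10 = 1024
  Digit '0' (value 0) x 2^9 = 0
  Digit '0' (value 0) x 2^8 = 0
  Digit '0' (value 0) x 2^7 = 0
  Digit '0' (value 0) x 2^6 = 0
  Digit '1' (value 1) x 2^5 = 32
  Digit '0' (value 0) x 2^4 = 0
  Digit '0' (value 0) x 2^3 = 0
  Digit '0' (value 0) x 2^2 = 0
  Digit '0' (value 0) x 2^1 = 0
  Digit '1' (value 1) x 2^0 = 1
Sum = 1057

1057


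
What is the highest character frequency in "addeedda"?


Input: addeedda
Character counts:
  'a': 2
  'd': 4
  'e': 2
Maximum frequency: 4

4


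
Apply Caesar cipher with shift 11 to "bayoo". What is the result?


Caesar cipher: shift "bayoo" by 11
  'b' (pos 1) + 11 = pos 12 = 'm'
  'a' (pos 0) + 11 = pos 11 = 'l'
  'y' (pos 24) + 11 = pos 9 = 'j'
  'o' (pos 14) + 11 = pos 25 = 'z'
  'o' (pos 14) + 11 = pos 25 = 'z'
Result: mljzz

mljzz


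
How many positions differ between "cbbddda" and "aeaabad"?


Comparing "cbbddda" and "aeaabad" position by position:
  Position 0: 'c' vs 'a' => DIFFER
  Position 1: 'b' vs 'e' => DIFFER
  Position 2: 'b' vs 'a' => DIFFER
  Position 3: 'd' vs 'a' => DIFFER
  Position 4: 'd' vs 'b' => DIFFER
  Position 5: 'd' vs 'a' => DIFFER
  Position 6: 'a' vs 'd' => DIFFER
Positions that differ: 7

7


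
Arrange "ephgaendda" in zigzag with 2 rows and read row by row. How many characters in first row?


Zigzag "ephgaendda" into 2 rows:
Placing characters:
  'e' => row 0
  'p' => row 1
  'h' => row 0
  'g' => row 1
  'a' => row 0
  'e' => row 1
  'n' => row 0
  'd' => row 1
  'd' => row 0
  'a' => row 1
Rows:
  Row 0: "ehand"
  Row 1: "pgeda"
First row length: 5

5


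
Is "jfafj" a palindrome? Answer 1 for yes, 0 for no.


Input: jfafj
Reversed: jfafj
  Compare pos 0 ('j') with pos 4 ('j'): match
  Compare pos 1 ('f') with pos 3 ('f'): match
Result: palindrome

1


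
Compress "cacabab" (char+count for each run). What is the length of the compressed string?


Input: cacabab
Runs:
  'c' x 1 => "c1"
  'a' x 1 => "a1"
  'c' x 1 => "c1"
  'a' x 1 => "a1"
  'b' x 1 => "b1"
  'a' x 1 => "a1"
  'b' x 1 => "b1"
Compressed: "c1a1c1a1b1a1b1"
Compressed length: 14

14


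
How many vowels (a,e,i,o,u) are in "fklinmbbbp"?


Input: fklinmbbbp
Checking each character:
  'f' at position 0: consonant
  'k' at position 1: consonant
  'l' at position 2: consonant
  'i' at position 3: vowel (running total: 1)
  'n' at position 4: consonant
  'm' at position 5: consonant
  'b' at position 6: consonant
  'b' at position 7: consonant
  'b' at position 8: consonant
  'p' at position 9: consonant
Total vowels: 1

1


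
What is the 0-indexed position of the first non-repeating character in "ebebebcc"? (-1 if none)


Input: ebebebcc
Character frequencies:
  'b': 3
  'c': 2
  'e': 3
Scanning left to right for freq == 1:
  Position 0 ('e'): freq=3, skip
  Position 1 ('b'): freq=3, skip
  Position 2 ('e'): freq=3, skip
  Position 3 ('b'): freq=3, skip
  Position 4 ('e'): freq=3, skip
  Position 5 ('b'): freq=3, skip
  Position 6 ('c'): freq=2, skip
  Position 7 ('c'): freq=2, skip
  No unique character found => answer = -1

-1


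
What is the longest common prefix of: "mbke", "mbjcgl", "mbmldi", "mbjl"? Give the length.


Words: mbke, mbjcgl, mbmldi, mbjl
  Position 0: all 'm' => match
  Position 1: all 'b' => match
  Position 2: ('k', 'j', 'm', 'j') => mismatch, stop
LCP = "mb" (length 2)

2


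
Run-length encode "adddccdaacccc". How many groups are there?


Input: adddccdaacccc
Scanning for consecutive runs:
  Group 1: 'a' x 1 (positions 0-0)
  Group 2: 'd' x 3 (positions 1-3)
  Group 3: 'c' x 2 (positions 4-5)
  Group 4: 'd' x 1 (positions 6-6)
  Group 5: 'a' x 2 (positions 7-8)
  Group 6: 'c' x 4 (positions 9-12)
Total groups: 6

6


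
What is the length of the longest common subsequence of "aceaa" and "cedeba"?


LCS of "aceaa" and "cedeba"
DP table:
           c    e    d    e    b    a
      0    0    0    0    0    0    0
  a   0    0    0    0    0    0    1
  c   0    1    1    1    1    1    1
  e   0    1    2    2    2    2    2
  a   0    1    2    2    2    2    3
  a   0    1    2    2    2    2    3
LCS length = dp[5][6] = 3

3


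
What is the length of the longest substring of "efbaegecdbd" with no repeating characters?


Input: "efbaegecdbd"
Sliding window (track last position of each char):
  Position 0 ('e'): window [0,0] length 1 -- new best
  Position 1 ('f'): window [0,1] length 2 -- new best
  Position 2 ('b'): window [0,2] length 3 -- new best
  Position 3 ('a'): window [0,3] length 4 -- new best
  Position 4 ('e'): repeat (last at 0), move window start to 1
  Position 4 ('e'): window [1,4] length 4
  Position 5 ('g'): window [1,5] length 5 -- new best
  Position 6 ('e'): repeat (last at 4), move window start to 5
  Position 6 ('e'): window [5,6] length 2
  Position 7 ('c'): window [5,7] length 3
  Position 8 ('d'): window [5,8] length 4
  Position 9 ('b'): window [5,9] length 5
  Position 10 ('d'): repeat (last at 8), move window start to 9
  Position 10 ('d'): window [9,10] length 2
Longest substring with no repeats: "fbaeg" with length 5

5


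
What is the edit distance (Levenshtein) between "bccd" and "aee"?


Computing edit distance: "bccd" -> "aee"
DP table:
           a    e    e
      0    1    2    3
  b   1    1    2    3
  c   2    2    2    3
  c   3    3    3    3
  d   4    4    4    4
Edit distance = dp[4][3] = 4

4


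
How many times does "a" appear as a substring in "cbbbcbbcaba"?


Searching for "a" in "cbbbcbbcaba"
Scanning each position:
  Position 0: "c" => no
  Position 1: "b" => no
  Position 2: "b" => no
  Position 3: "b" => no
  Position 4: "c" => no
  Position 5: "b" => no
  Position 6: "b" => no
  Position 7: "c" => no
  Position 8: "a" => MATCH
  Position 9: "b" => no
  Position 10: "a" => MATCH
Total occurrences: 2

2


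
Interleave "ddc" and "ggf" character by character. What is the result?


Interleaving "ddc" and "ggf":
  Position 0: 'd' from first, 'g' from second => "dg"
  Position 1: 'd' from first, 'g' from second => "dg"
  Position 2: 'c' from first, 'f' from second => "cf"
Result: dgdgcf

dgdgcf


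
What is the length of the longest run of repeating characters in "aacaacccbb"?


Input: "aacaacccbb"
Scanning for longest run:
  Position 1 ('a'): continues run of 'a', length=2
  Position 2 ('c'): new char, reset run to 1
  Position 3 ('a'): new char, reset run to 1
  Position 4 ('a'): continues run of 'a', length=2
  Position 5 ('c'): new char, reset run to 1
  Position 6 ('c'): continues run of 'c', length=2
  Position 7 ('c'): continues run of 'c', length=3
  Position 8 ('b'): new char, reset run to 1
  Position 9 ('b'): continues run of 'b', length=2
Longest run: 'c' with length 3

3


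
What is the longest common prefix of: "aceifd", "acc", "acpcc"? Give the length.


Words: aceifd, acc, acpcc
  Position 0: all 'a' => match
  Position 1: all 'c' => match
  Position 2: ('e', 'c', 'p') => mismatch, stop
LCP = "ac" (length 2)

2


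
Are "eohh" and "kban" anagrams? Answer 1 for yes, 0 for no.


Strings: "eohh", "kban"
Sorted first:  ehho
Sorted second: abkn
Differ at position 0: 'e' vs 'a' => not anagrams

0


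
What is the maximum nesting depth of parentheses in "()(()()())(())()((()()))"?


Input: "()(()()())(())()((()()))"
Tracking depth:
  Position 0 '(': depth becomes 1
  Position 1 ')': depth becomes 0
  Position 2 '(': depth becomes 1
  Position 3 '(': depth becomes 2
  Position 4 ')': depth becomes 1
  Position 5 '(': depth becomes 2
  Position 6 ')': depth becomes 1
  Position 7 '(': depth becomes 2
  Position 8 ')': depth becomes 1
  Position 9 ')': depth becomes 0
  Position 10 '(': depth becomes 1
  Position 11 '(': depth becomes 2
  Position 12 ')': depth becomes 1
  Position 13 ')': depth becomes 0
  Position 14 '(': depth becomes 1
  Position 15 ')': depth becomes 0
  Position 16 '(': depth becomes 1
  Position 17 '(': depth becomes 2
  Position 18 '(': depth becomes 3
  Position 19 ')': depth becomes 2
  Position 20 '(': depth becomes 3
  Position 21 ')': depth becomes 2
  Position 22 ')': depth becomes 1
  Position 23 ')': depth becomes 0
Maximum depth reached: 3

3
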